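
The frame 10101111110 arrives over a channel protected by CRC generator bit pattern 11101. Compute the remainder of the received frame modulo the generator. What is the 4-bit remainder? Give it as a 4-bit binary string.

0000

Modulo-2 division of 10101111110 by 11101:
  pos 0: 10101 XOR 11101 = 01000
  pos 1: 10001 XOR 11101 = 01100
  pos 2: 11001 XOR 11101 = 00100
  pos 4: 10011 XOR 11101 = 01110
  pos 5: 11101 XOR 11101 = 00000
Remainder = 0000 (zero — the frame passes the CRC check).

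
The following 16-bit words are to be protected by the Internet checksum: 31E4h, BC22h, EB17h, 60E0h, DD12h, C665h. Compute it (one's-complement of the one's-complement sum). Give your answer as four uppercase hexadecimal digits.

One's-complement addition (fold any carry out of bit 15 back into bit 0):
  0x31E4 + 0xBC22 = 0x0EE06
  0xEE06 + 0xEB17 = 0x1D91D → wrap carry → 0xD91E
  0xD91E + 0x60E0 = 0x139FE → wrap carry → 0x39FF
  0x39FF + 0xDD12 = 0x11711 → wrap carry → 0x1712
  0x1712 + 0xC665 = 0x0DD77
One's-complement sum = 0xDD77.
Checksum = ~0xDD77 & 0xFFFF = 0x2288.

2288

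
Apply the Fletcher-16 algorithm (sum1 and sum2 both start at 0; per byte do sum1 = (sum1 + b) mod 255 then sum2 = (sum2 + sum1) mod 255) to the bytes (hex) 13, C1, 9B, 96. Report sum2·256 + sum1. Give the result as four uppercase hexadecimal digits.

Running sums (mod 255):
  after byte 0 (13): sum1=19, sum2=19
  after byte 1 (C1): sum1=212, sum2=231
  after byte 2 (9B): sum1=112, sum2=88
  after byte 3 (96): sum1=7, sum2=95
Checksum = sum2·256 + sum1 = 95·256 + 7 = 24327 = 0x5F07.

5F07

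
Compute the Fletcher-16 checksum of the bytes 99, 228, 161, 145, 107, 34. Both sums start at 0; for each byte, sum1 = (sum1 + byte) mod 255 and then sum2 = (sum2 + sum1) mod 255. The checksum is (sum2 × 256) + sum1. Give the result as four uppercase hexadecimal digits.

0109

Running sums (mod 255):
  after byte 0 (99): sum1=99, sum2=99
  after byte 1 (228): sum1=72, sum2=171
  after byte 2 (161): sum1=233, sum2=149
  after byte 3 (145): sum1=123, sum2=17
  after byte 4 (107): sum1=230, sum2=247
  after byte 5 (34): sum1=9, sum2=1
Checksum = sum2·256 + sum1 = 1·256 + 9 = 265 = 0x0109.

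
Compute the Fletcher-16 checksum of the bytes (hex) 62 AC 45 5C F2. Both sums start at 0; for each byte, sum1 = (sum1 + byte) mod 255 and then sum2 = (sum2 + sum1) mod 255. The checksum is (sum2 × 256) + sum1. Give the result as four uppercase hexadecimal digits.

Running sums (mod 255):
  after byte 0 (62): sum1=98, sum2=98
  after byte 1 (AC): sum1=15, sum2=113
  after byte 2 (45): sum1=84, sum2=197
  after byte 3 (5C): sum1=176, sum2=118
  after byte 4 (F2): sum1=163, sum2=26
Checksum = sum2·256 + sum1 = 26·256 + 163 = 6819 = 0x1AA3.

1AA3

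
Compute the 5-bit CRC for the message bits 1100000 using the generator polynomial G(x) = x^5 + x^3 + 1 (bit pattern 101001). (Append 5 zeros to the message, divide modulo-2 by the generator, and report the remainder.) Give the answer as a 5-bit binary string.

11100

Append 5 zeros: 110000000000. Divide by 101001 (XOR where the leading bit is 1):
  pos 0: 110000 XOR 101001 = 011001
  pos 1: 110010 XOR 101001 = 011011
  pos 2: 110110 XOR 101001 = 011111
  pos 3: 111110 XOR 101001 = 010111
  pos 4: 101110 XOR 101001 = 000111
Remainder (last 5 bits) = 11100. This is the CRC / FCS.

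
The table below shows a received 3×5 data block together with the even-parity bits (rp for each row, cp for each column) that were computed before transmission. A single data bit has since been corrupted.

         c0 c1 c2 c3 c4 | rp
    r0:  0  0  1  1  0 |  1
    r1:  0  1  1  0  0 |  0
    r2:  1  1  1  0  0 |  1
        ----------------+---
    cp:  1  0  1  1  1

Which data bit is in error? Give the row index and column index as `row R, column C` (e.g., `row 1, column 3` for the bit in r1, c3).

row 0, column 4

Recompute each row's even parity and compare to rp:
  r0: data parity 0, sent rp 1 → mismatch
  r1: data parity 0, sent rp 0 → ok
  r2: data parity 1, sent rp 1 → ok
Recompute each column's even parity and compare to cp:
  c0: data parity 1, sent cp 1 → ok
  c1: data parity 0, sent cp 0 → ok
  c2: data parity 1, sent cp 1 → ok
  c3: data parity 1, sent cp 1 → ok
  c4: data parity 0, sent cp 1 → mismatch
Exactly one row (r0) and one column (c4) fail → the flipped bit is at their intersection.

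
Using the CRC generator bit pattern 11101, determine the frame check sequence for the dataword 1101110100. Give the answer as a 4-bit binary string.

1001

Append 4 zeros: 11011101000000. Divide by 11101 (XOR where the leading bit is 1):
  pos 0: 11011 XOR 11101 = 00110
  pos 2: 11010 XOR 11101 = 00111
  pos 4: 11110 XOR 11101 = 00011
  pos 7: 11000 XOR 11101 = 00101
  pos 9: 10100 XOR 11101 = 01001
Remainder (last 4 bits) = 1001. This is the CRC / FCS.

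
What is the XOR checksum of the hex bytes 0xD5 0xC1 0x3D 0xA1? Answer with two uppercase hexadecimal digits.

88

XOR the bytes together:
  start with 0xD5
  0xD5 ⊕ 0xC1 = 0x14
  0x14 ⊕ 0x3D = 0x29
  0x29 ⊕ 0xA1 = 0x88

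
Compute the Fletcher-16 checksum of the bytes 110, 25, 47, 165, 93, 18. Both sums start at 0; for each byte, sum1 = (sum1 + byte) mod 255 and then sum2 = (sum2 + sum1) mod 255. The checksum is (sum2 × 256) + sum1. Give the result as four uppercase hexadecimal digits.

8ECB

Running sums (mod 255):
  after byte 0 (110): sum1=110, sum2=110
  after byte 1 (25): sum1=135, sum2=245
  after byte 2 (47): sum1=182, sum2=172
  after byte 3 (165): sum1=92, sum2=9
  after byte 4 (93): sum1=185, sum2=194
  after byte 5 (18): sum1=203, sum2=142
Checksum = sum2·256 + sum1 = 142·256 + 203 = 36555 = 0x8ECB.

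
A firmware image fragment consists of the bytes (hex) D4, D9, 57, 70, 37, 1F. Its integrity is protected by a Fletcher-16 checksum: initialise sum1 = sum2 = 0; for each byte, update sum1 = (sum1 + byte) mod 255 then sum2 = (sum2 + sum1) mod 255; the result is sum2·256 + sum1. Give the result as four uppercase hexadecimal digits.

7ACC

Running sums (mod 255):
  after byte 0 (D4): sum1=212, sum2=212
  after byte 1 (D9): sum1=174, sum2=131
  after byte 2 (57): sum1=6, sum2=137
  after byte 3 (70): sum1=118, sum2=0
  after byte 4 (37): sum1=173, sum2=173
  after byte 5 (1F): sum1=204, sum2=122
Checksum = sum2·256 + sum1 = 122·256 + 204 = 31436 = 0x7ACC.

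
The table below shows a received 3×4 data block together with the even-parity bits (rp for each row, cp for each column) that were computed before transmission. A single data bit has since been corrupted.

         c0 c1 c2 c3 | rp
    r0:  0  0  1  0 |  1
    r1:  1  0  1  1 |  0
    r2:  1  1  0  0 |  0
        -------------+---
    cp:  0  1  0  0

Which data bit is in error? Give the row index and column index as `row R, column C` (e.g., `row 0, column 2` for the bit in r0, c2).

row 1, column 3

Recompute each row's even parity and compare to rp:
  r0: data parity 1, sent rp 1 → ok
  r1: data parity 1, sent rp 0 → mismatch
  r2: data parity 0, sent rp 0 → ok
Recompute each column's even parity and compare to cp:
  c0: data parity 0, sent cp 0 → ok
  c1: data parity 1, sent cp 1 → ok
  c2: data parity 0, sent cp 0 → ok
  c3: data parity 1, sent cp 0 → mismatch
Exactly one row (r1) and one column (c3) fail → the flipped bit is at their intersection.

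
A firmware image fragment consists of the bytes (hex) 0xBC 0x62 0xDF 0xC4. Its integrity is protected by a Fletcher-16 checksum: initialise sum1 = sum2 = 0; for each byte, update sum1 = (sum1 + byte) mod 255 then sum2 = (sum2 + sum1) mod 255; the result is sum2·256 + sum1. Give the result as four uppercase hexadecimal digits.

Running sums (mod 255):
  after byte 0 (0xBC): sum1=188, sum2=188
  after byte 1 (0x62): sum1=31, sum2=219
  after byte 2 (0xDF): sum1=254, sum2=218
  after byte 3 (0xC4): sum1=195, sum2=158
Checksum = sum2·256 + sum1 = 158·256 + 195 = 40643 = 0x9EC3.

9EC3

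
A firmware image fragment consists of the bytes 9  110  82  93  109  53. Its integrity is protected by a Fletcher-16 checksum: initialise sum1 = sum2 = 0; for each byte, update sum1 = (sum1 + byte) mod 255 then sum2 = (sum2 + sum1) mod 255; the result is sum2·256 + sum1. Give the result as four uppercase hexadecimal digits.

CFC9

Running sums (mod 255):
  after byte 0 (9): sum1=9, sum2=9
  after byte 1 (110): sum1=119, sum2=128
  after byte 2 (82): sum1=201, sum2=74
  after byte 3 (93): sum1=39, sum2=113
  after byte 4 (109): sum1=148, sum2=6
  after byte 5 (53): sum1=201, sum2=207
Checksum = sum2·256 + sum1 = 207·256 + 201 = 53193 = 0xCFC9.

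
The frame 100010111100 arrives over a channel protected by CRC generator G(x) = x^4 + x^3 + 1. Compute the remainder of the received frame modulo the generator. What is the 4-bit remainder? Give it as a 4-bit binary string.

Modulo-2 division of 100010111100 by 11001:
  pos 0: 10001 XOR 11001 = 01000
  pos 1: 10000 XOR 11001 = 01001
  pos 2: 10011 XOR 11001 = 01010
  pos 3: 10101 XOR 11001 = 01100
  pos 4: 11001 XOR 11001 = 00000
Remainder = 0100 (nonzero — an error is detected).

0100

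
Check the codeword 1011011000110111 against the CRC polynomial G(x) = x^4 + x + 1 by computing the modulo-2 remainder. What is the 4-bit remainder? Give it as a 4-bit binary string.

Modulo-2 division of 1011011000110111 by 10011:
  pos 0: 10110 XOR 10011 = 00101
  pos 2: 10111 XOR 10011 = 00100
  pos 4: 10000 XOR 10011 = 00011
  pos 7: 11011 XOR 10011 = 01000
  pos 8: 10000 XOR 10011 = 00011
  pos 11: 11111 XOR 10011 = 01100
Remainder = 1100 (nonzero — an error is detected).

1100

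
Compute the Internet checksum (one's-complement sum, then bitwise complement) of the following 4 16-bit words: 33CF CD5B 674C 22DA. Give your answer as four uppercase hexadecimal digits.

74AE

One's-complement addition (fold any carry out of bit 15 back into bit 0):
  0x33CF + 0xCD5B = 0x1012A → wrap carry → 0x012B
  0x012B + 0x674C = 0x06877
  0x6877 + 0x22DA = 0x08B51
One's-complement sum = 0x8B51.
Checksum = ~0x8B51 & 0xFFFF = 0x74AE.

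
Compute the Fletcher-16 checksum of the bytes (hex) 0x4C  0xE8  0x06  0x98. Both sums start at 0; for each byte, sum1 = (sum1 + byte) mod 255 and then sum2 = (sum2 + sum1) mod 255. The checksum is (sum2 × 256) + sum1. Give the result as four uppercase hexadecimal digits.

Running sums (mod 255):
  after byte 0 (0x4C): sum1=76, sum2=76
  after byte 1 (0xE8): sum1=53, sum2=129
  after byte 2 (0x06): sum1=59, sum2=188
  after byte 3 (0x98): sum1=211, sum2=144
Checksum = sum2·256 + sum1 = 144·256 + 211 = 37075 = 0x90D3.

90D3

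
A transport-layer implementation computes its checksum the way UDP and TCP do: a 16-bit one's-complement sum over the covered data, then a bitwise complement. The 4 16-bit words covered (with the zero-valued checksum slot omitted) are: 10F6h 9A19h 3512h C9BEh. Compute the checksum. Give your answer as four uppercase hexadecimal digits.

One's-complement addition (fold any carry out of bit 15 back into bit 0):
  0x10F6 + 0x9A19 = 0x0AB0F
  0xAB0F + 0x3512 = 0x0E021
  0xE021 + 0xC9BE = 0x1A9DF → wrap carry → 0xA9E0
One's-complement sum = 0xA9E0.
Checksum = ~0xA9E0 & 0xFFFF = 0x561F.

561F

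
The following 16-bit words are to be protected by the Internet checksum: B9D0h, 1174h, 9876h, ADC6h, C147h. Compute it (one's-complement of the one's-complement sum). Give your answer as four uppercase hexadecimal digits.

2D36

One's-complement addition (fold any carry out of bit 15 back into bit 0):
  0xB9D0 + 0x1174 = 0x0CB44
  0xCB44 + 0x9876 = 0x163BA → wrap carry → 0x63BB
  0x63BB + 0xADC6 = 0x11181 → wrap carry → 0x1182
  0x1182 + 0xC147 = 0x0D2C9
One's-complement sum = 0xD2C9.
Checksum = ~0xD2C9 & 0xFFFF = 0x2D36.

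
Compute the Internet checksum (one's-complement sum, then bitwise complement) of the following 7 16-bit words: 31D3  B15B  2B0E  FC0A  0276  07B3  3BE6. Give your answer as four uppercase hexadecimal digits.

One's-complement addition (fold any carry out of bit 15 back into bit 0):
  0x31D3 + 0xB15B = 0x0E32E
  0xE32E + 0x2B0E = 0x10E3C → wrap carry → 0x0E3D
  0x0E3D + 0xFC0A = 0x10A47 → wrap carry → 0x0A48
  0x0A48 + 0x0276 = 0x00CBE
  0x0CBE + 0x07B3 = 0x01471
  0x1471 + 0x3BE6 = 0x05057
One's-complement sum = 0x5057.
Checksum = ~0x5057 & 0xFFFF = 0xAFA8.

AFA8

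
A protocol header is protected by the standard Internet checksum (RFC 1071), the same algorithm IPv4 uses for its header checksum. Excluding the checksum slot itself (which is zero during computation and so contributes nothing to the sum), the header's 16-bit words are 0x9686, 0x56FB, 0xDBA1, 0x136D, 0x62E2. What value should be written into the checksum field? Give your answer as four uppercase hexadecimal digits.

C08C

One's-complement addition (fold any carry out of bit 15 back into bit 0):
  0x9686 + 0x56FB = 0x0ED81
  0xED81 + 0xDBA1 = 0x1C922 → wrap carry → 0xC923
  0xC923 + 0x136D = 0x0DC90
  0xDC90 + 0x62E2 = 0x13F72 → wrap carry → 0x3F73
One's-complement sum = 0x3F73.
Checksum = ~0x3F73 & 0xFFFF = 0xC08C.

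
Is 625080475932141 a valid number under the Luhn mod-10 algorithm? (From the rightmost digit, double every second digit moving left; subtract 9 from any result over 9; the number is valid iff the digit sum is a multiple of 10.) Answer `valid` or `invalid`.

invalid

From the right, keep odd positions and double even positions (subtract 9 from any doubled value over 9):
  doubled (positions 2,4,...): 8 4 9 5 0 0 4 → sum 30
  kept (positions 1,3,...): 1 1 3 5 4 8 5 6 → sum 33
Total = 63.
63 mod 10 = 3, so the number is invalid.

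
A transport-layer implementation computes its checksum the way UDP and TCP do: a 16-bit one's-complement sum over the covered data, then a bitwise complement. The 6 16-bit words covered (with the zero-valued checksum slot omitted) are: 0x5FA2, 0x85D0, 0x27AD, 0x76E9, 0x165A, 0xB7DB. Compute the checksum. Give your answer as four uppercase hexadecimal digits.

ADC0

One's-complement addition (fold any carry out of bit 15 back into bit 0):
  0x5FA2 + 0x85D0 = 0x0E572
  0xE572 + 0x27AD = 0x10D1F → wrap carry → 0x0D20
  0x0D20 + 0x76E9 = 0x08409
  0x8409 + 0x165A = 0x09A63
  0x9A63 + 0xB7DB = 0x1523E → wrap carry → 0x523F
One's-complement sum = 0x523F.
Checksum = ~0x523F & 0xFFFF = 0xADC0.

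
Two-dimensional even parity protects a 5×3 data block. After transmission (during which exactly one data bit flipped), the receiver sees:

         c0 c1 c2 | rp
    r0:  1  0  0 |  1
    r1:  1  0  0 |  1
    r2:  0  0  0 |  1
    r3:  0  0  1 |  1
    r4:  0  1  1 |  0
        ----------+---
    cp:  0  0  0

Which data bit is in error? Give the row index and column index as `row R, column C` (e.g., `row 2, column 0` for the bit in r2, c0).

Recompute each row's even parity and compare to rp:
  r0: data parity 1, sent rp 1 → ok
  r1: data parity 1, sent rp 1 → ok
  r2: data parity 0, sent rp 1 → mismatch
  r3: data parity 1, sent rp 1 → ok
  r4: data parity 0, sent rp 0 → ok
Recompute each column's even parity and compare to cp:
  c0: data parity 0, sent cp 0 → ok
  c1: data parity 1, sent cp 0 → mismatch
  c2: data parity 0, sent cp 0 → ok
Exactly one row (r2) and one column (c1) fail → the flipped bit is at their intersection.

row 2, column 1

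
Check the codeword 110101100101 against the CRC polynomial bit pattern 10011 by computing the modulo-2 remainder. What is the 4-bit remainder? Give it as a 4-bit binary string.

Modulo-2 division of 110101100101 by 10011:
  pos 0: 11010 XOR 10011 = 01001
  pos 1: 10011 XOR 10011 = 00000
  pos 6: 10010 XOR 10011 = 00001
Remainder = 0011 (nonzero — an error is detected).

0011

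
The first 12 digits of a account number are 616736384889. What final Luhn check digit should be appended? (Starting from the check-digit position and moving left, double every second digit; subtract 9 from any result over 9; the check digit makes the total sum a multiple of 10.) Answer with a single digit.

Partial digits right→left: 9 8 8 4 8 3 6 3 7 6 1 6
Double every second digit counting from the check-digit position (so the 1st, 3rd, 5th, ... of the partial from the right).
  doubled (with −9 where >9): 9 7 7 3 5 2 → sum 33
  kept as-is: 8 4 3 3 6 6 → sum 30
Total = 33 + 30 = 63.
Check digit = (10 − (63 mod 10)) mod 10 = 7.

7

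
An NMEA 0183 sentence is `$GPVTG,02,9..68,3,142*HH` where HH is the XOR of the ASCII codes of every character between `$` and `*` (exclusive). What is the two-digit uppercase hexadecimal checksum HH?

63

XOR the ASCII codes of the payload characters:
  'G' = 0x47 → acc = 0x47
  'P' = 0x50 → acc = 0x17
  'V' = 0x56 → acc = 0x41
  'T' = 0x54 → acc = 0x15
  'G' = 0x47 → acc = 0x52
  ',' = 0x2C → acc = 0x7E
  '0' = 0x30 → acc = 0x4E
  '2' = 0x32 → acc = 0x7C
  ',' = 0x2C → acc = 0x50
  '9' = 0x39 → acc = 0x69
  '.' = 0x2E → acc = 0x47
  '.' = 0x2E → acc = 0x69
  '6' = 0x36 → acc = 0x5F
  '8' = 0x38 → acc = 0x67
  ',' = 0x2C → acc = 0x4B
  '3' = 0x33 → acc = 0x78
  ',' = 0x2C → acc = 0x54
  '1' = 0x31 → acc = 0x65
  '4' = 0x34 → acc = 0x51
  '2' = 0x32 → acc = 0x63
Checksum = 0x63.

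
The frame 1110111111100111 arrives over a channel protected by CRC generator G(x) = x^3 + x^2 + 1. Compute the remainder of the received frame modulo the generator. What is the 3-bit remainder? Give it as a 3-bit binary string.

010

Modulo-2 division of 1110111111100111 by 1101:
  pos 0: 1110 XOR 1101 = 0011
  pos 2: 1111 XOR 1101 = 0010
  pos 4: 1011 XOR 1101 = 0110
  pos 5: 1101 XOR 1101 = 0000
  pos 9: 1100 XOR 1101 = 0001
  pos 12: 1111 XOR 1101 = 0010
Remainder = 010 (nonzero — an error is detected).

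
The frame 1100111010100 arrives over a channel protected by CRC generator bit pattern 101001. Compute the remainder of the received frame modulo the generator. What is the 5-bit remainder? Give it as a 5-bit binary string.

Modulo-2 division of 1100111010100 by 101001:
  pos 0: 110011 XOR 101001 = 011010
  pos 1: 110101 XOR 101001 = 011100
  pos 2: 111000 XOR 101001 = 010001
  pos 3: 100011 XOR 101001 = 001010
  pos 5: 101001 XOR 101001 = 000000
Remainder = 00000 (zero — the frame passes the CRC check).

00000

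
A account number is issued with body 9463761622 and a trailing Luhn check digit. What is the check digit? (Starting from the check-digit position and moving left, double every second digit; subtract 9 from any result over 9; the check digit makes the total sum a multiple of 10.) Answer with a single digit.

1

Partial digits right→left: 2 2 6 1 6 7 3 6 4 9
Double every second digit counting from the check-digit position (so the 1st, 3rd, 5th, ... of the partial from the right).
  doubled (with −9 where >9): 4 3 3 6 8 → sum 24
  kept as-is: 2 1 7 6 9 → sum 25
Total = 24 + 25 = 49.
Check digit = (10 − (49 mod 10)) mod 10 = 1.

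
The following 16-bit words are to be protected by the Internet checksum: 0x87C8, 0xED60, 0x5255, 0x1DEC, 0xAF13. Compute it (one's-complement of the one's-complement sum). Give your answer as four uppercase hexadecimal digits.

6B81

One's-complement addition (fold any carry out of bit 15 back into bit 0):
  0x87C8 + 0xED60 = 0x17528 → wrap carry → 0x7529
  0x7529 + 0x5255 = 0x0C77E
  0xC77E + 0x1DEC = 0x0E56A
  0xE56A + 0xAF13 = 0x1947D → wrap carry → 0x947E
One's-complement sum = 0x947E.
Checksum = ~0x947E & 0xFFFF = 0x6B81.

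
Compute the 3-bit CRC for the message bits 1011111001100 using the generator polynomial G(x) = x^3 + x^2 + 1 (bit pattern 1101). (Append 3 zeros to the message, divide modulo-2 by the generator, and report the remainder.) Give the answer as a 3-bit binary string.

Append 3 zeros: 1011111001100000. Divide by 1101 (XOR where the leading bit is 1):
  pos 0: 1011 XOR 1101 = 0110
  pos 1: 1101 XOR 1101 = 0000
  pos 5: 1100 XOR 1101 = 0001
  pos 8: 1110 XOR 1101 = 0011
  pos 10: 1100 XOR 1101 = 0001
Remainder (last 3 bits) = 100. This is the CRC / FCS.

100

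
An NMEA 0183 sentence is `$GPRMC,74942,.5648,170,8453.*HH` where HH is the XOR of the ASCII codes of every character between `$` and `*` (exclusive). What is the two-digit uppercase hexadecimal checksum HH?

XOR the ASCII codes of the payload characters:
  'G' = 0x47 → acc = 0x47
  'P' = 0x50 → acc = 0x17
  'R' = 0x52 → acc = 0x45
  'M' = 0x4D → acc = 0x08
  'C' = 0x43 → acc = 0x4B
  ',' = 0x2C → acc = 0x67
  '7' = 0x37 → acc = 0x50
  '4' = 0x34 → acc = 0x64
  '9' = 0x39 → acc = 0x5D
  '4' = 0x34 → acc = 0x69
  '2' = 0x32 → acc = 0x5B
  ',' = 0x2C → acc = 0x77
  '.' = 0x2E → acc = 0x59
  '5' = 0x35 → acc = 0x6C
  '6' = 0x36 → acc = 0x5A
  '4' = 0x34 → acc = 0x6E
  '8' = 0x38 → acc = 0x56
  ',' = 0x2C → acc = 0x7A
  '1' = 0x31 → acc = 0x4B
  '7' = 0x37 → acc = 0x7C
  '0' = 0x30 → acc = 0x4C
  ',' = 0x2C → acc = 0x60
  '8' = 0x38 → acc = 0x58
  '4' = 0x34 → acc = 0x6C
  '5' = 0x35 → acc = 0x59
  '3' = 0x33 → acc = 0x6A
  '.' = 0x2E → acc = 0x44
Checksum = 0x44.

44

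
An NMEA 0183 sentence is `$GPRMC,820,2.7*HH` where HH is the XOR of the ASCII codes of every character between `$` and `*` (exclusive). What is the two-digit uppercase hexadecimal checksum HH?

5A

XOR the ASCII codes of the payload characters:
  'G' = 0x47 → acc = 0x47
  'P' = 0x50 → acc = 0x17
  'R' = 0x52 → acc = 0x45
  'M' = 0x4D → acc = 0x08
  'C' = 0x43 → acc = 0x4B
  ',' = 0x2C → acc = 0x67
  '8' = 0x38 → acc = 0x5F
  '2' = 0x32 → acc = 0x6D
  '0' = 0x30 → acc = 0x5D
  ',' = 0x2C → acc = 0x71
  '2' = 0x32 → acc = 0x43
  '.' = 0x2E → acc = 0x6D
  '7' = 0x37 → acc = 0x5A
Checksum = 0x5A.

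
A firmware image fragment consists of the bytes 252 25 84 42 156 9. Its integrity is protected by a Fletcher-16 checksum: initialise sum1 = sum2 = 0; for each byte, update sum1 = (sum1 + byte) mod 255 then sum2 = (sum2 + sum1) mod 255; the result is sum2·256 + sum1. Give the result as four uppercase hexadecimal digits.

Running sums (mod 255):
  after byte 0 (252): sum1=252, sum2=252
  after byte 1 (25): sum1=22, sum2=19
  after byte 2 (84): sum1=106, sum2=125
  after byte 3 (42): sum1=148, sum2=18
  after byte 4 (156): sum1=49, sum2=67
  after byte 5 (9): sum1=58, sum2=125
Checksum = sum2·256 + sum1 = 125·256 + 58 = 32058 = 0x7D3A.

7D3A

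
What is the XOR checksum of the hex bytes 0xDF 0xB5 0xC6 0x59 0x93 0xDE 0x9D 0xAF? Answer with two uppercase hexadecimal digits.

XOR the bytes together:
  start with 0xDF
  0xDF ⊕ 0xB5 = 0x6A
  0x6A ⊕ 0xC6 = 0xAC
  0xAC ⊕ 0x59 = 0xF5
  0xF5 ⊕ 0x93 = 0x66
  0x66 ⊕ 0xDE = 0xB8
  0xB8 ⊕ 0x9D = 0x25
  0x25 ⊕ 0xAF = 0x8A

8A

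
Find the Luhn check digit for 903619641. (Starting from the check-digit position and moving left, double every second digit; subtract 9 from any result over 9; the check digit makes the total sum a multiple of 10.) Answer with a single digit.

9

Partial digits right→left: 1 4 6 9 1 6 3 0 9
Double every second digit counting from the check-digit position (so the 1st, 3rd, 5th, ... of the partial from the right).
  doubled (with −9 where >9): 2 3 2 6 9 → sum 22
  kept as-is: 4 9 6 0 → sum 19
Total = 22 + 19 = 41.
Check digit = (10 − (41 mod 10)) mod 10 = 9.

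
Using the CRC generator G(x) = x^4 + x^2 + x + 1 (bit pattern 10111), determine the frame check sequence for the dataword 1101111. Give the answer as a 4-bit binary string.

Append 4 zeros: 11011110000. Divide by 10111 (XOR where the leading bit is 1):
  pos 0: 11011 XOR 10111 = 01100
  pos 1: 11001 XOR 10111 = 01110
  pos 2: 11101 XOR 10111 = 01010
  pos 3: 10100 XOR 10111 = 00011
  pos 6: 11000 XOR 10111 = 01111
Remainder (last 4 bits) = 1111. This is the CRC / FCS.

1111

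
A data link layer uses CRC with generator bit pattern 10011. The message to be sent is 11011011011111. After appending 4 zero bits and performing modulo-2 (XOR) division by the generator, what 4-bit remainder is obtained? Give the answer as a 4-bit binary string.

Append 4 zeros: 110110110111110000. Divide by 10011 (XOR where the leading bit is 1):
  pos 0: 11011 XOR 10011 = 01000
  pos 1: 10000 XOR 10011 = 00011
  pos 4: 11110 XOR 10011 = 01101
  pos 5: 11011 XOR 10011 = 01000
  pos 6: 10001 XOR 10011 = 00010
  pos 9: 10111 XOR 10011 = 00100
  pos 11: 10000 XOR 10011 = 00011
Remainder (last 4 bits) = 1100. This is the CRC / FCS.

1100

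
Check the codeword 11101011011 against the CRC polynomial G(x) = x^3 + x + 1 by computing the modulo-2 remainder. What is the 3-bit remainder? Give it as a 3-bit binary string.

110

Modulo-2 division of 11101011011 by 1011:
  pos 0: 1110 XOR 1011 = 0101
  pos 1: 1011 XOR 1011 = 0000
  pos 6: 1101 XOR 1011 = 0110
  pos 7: 1101 XOR 1011 = 0110
Remainder = 110 (nonzero — an error is detected).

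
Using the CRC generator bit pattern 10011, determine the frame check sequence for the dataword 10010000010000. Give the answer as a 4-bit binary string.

1000

Append 4 zeros: 100100000100000000. Divide by 10011 (XOR where the leading bit is 1):
  pos 0: 10010 XOR 10011 = 00001
  pos 4: 10000 XOR 10011 = 00011
  pos 7: 11100 XOR 10011 = 01111
  pos 8: 11110 XOR 10011 = 01101
  pos 9: 11010 XOR 10011 = 01001
  pos 10: 10010 XOR 10011 = 00001
Remainder (last 4 bits) = 1000. This is the CRC / FCS.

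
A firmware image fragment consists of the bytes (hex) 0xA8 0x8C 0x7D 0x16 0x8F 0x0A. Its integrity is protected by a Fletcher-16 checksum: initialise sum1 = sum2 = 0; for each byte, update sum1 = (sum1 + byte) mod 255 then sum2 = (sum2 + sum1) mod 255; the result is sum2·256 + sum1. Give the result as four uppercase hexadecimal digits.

Running sums (mod 255):
  after byte 0 (0xA8): sum1=168, sum2=168
  after byte 1 (0x8C): sum1=53, sum2=221
  after byte 2 (0x7D): sum1=178, sum2=144
  after byte 3 (0x16): sum1=200, sum2=89
  after byte 4 (0x8F): sum1=88, sum2=177
  after byte 5 (0x0A): sum1=98, sum2=20
Checksum = sum2·256 + sum1 = 20·256 + 98 = 5218 = 0x1462.

1462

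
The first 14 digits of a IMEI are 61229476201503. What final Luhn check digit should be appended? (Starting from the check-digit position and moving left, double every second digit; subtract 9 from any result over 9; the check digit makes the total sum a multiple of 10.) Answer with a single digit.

9

Partial digits right→left: 3 0 5 1 0 2 6 7 4 9 2 2 1 6
Double every second digit counting from the check-digit position (so the 1st, 3rd, 5th, ... of the partial from the right).
  doubled (with −9 where >9): 6 1 0 3 8 4 2 → sum 24
  kept as-is: 0 1 2 7 9 2 6 → sum 27
Total = 24 + 27 = 51.
Check digit = (10 − (51 mod 10)) mod 10 = 9.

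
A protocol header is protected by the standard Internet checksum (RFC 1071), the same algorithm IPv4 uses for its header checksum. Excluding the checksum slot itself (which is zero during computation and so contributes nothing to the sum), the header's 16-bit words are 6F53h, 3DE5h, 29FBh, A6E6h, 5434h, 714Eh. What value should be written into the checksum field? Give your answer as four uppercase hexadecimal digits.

BC62

One's-complement addition (fold any carry out of bit 15 back into bit 0):
  0x6F53 + 0x3DE5 = 0x0AD38
  0xAD38 + 0x29FB = 0x0D733
  0xD733 + 0xA6E6 = 0x17E19 → wrap carry → 0x7E1A
  0x7E1A + 0x5434 = 0x0D24E
  0xD24E + 0x714E = 0x1439C → wrap carry → 0x439D
One's-complement sum = 0x439D.
Checksum = ~0x439D & 0xFFFF = 0xBC62.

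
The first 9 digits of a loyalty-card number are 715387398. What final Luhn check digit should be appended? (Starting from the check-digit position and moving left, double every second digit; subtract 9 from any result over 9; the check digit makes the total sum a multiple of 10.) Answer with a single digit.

4

Partial digits right→left: 8 9 3 7 8 3 5 1 7
Double every second digit counting from the check-digit position (so the 1st, 3rd, 5th, ... of the partial from the right).
  doubled (with −9 where >9): 7 6 7 1 5 → sum 26
  kept as-is: 9 7 3 1 → sum 20
Total = 26 + 20 = 46.
Check digit = (10 − (46 mod 10)) mod 10 = 4.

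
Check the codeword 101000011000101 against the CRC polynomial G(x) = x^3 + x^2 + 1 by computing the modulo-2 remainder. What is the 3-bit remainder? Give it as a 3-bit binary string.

Modulo-2 division of 101000011000101 by 1101:
  pos 0: 1010 XOR 1101 = 0111
  pos 1: 1110 XOR 1101 = 0011
  pos 3: 1100 XOR 1101 = 0001
  pos 6: 1110 XOR 1101 = 0011
  pos 8: 1100 XOR 1101 = 0001
  pos 11: 1101 XOR 1101 = 0000
Remainder = 000 (zero — the frame passes the CRC check).

000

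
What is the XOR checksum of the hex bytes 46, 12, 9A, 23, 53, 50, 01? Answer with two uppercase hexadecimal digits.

EF

XOR the bytes together:
  start with 0x46
  0x46 ⊕ 0x12 = 0x54
  0x54 ⊕ 0x9A = 0xCE
  0xCE ⊕ 0x23 = 0xED
  0xED ⊕ 0x53 = 0xBE
  0xBE ⊕ 0x50 = 0xEE
  0xEE ⊕ 0x01 = 0xEF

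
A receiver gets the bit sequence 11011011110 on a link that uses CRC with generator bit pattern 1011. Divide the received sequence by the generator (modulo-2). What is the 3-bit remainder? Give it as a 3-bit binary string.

000

Modulo-2 division of 11011011110 by 1011:
  pos 0: 1101 XOR 1011 = 0110
  pos 1: 1101 XOR 1011 = 0110
  pos 2: 1100 XOR 1011 = 0111
  pos 3: 1111 XOR 1011 = 0100
  pos 4: 1001 XOR 1011 = 0010
  pos 6: 1011 XOR 1011 = 0000
Remainder = 000 (zero — the frame passes the CRC check).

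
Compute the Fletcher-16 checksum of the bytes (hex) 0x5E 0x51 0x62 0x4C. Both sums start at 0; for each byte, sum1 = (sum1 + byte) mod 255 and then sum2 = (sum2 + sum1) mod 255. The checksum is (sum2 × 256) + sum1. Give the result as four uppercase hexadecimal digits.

7E5E

Running sums (mod 255):
  after byte 0 (0x5E): sum1=94, sum2=94
  after byte 1 (0x51): sum1=175, sum2=14
  after byte 2 (0x62): sum1=18, sum2=32
  after byte 3 (0x4C): sum1=94, sum2=126
Checksum = sum2·256 + sum1 = 126·256 + 94 = 32350 = 0x7E5E.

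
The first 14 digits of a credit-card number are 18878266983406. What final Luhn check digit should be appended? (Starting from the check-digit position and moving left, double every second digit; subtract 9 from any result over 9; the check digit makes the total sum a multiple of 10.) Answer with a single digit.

8

Partial digits right→left: 6 0 4 3 8 9 6 6 2 8 7 8 8 1
Double every second digit counting from the check-digit position (so the 1st, 3rd, 5th, ... of the partial from the right).
  doubled (with −9 where >9): 3 8 7 3 4 5 7 → sum 37
  kept as-is: 0 3 9 6 8 8 1 → sum 35
Total = 37 + 35 = 72.
Check digit = (10 − (72 mod 10)) mod 10 = 8.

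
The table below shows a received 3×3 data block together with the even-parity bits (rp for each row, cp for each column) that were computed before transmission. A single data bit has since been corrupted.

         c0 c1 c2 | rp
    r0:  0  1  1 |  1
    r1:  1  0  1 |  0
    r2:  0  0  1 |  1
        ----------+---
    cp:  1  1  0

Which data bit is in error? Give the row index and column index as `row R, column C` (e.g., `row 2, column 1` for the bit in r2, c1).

Recompute each row's even parity and compare to rp:
  r0: data parity 0, sent rp 1 → mismatch
  r1: data parity 0, sent rp 0 → ok
  r2: data parity 1, sent rp 1 → ok
Recompute each column's even parity and compare to cp:
  c0: data parity 1, sent cp 1 → ok
  c1: data parity 1, sent cp 1 → ok
  c2: data parity 1, sent cp 0 → mismatch
Exactly one row (r0) and one column (c2) fail → the flipped bit is at their intersection.

row 0, column 2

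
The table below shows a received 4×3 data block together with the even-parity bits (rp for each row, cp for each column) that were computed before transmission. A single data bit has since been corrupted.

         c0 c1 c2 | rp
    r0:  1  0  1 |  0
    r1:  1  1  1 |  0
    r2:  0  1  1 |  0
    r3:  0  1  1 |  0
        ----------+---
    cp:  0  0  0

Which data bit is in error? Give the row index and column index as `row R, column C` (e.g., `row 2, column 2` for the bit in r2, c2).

Recompute each row's even parity and compare to rp:
  r0: data parity 0, sent rp 0 → ok
  r1: data parity 1, sent rp 0 → mismatch
  r2: data parity 0, sent rp 0 → ok
  r3: data parity 0, sent rp 0 → ok
Recompute each column's even parity and compare to cp:
  c0: data parity 0, sent cp 0 → ok
  c1: data parity 1, sent cp 0 → mismatch
  c2: data parity 0, sent cp 0 → ok
Exactly one row (r1) and one column (c1) fail → the flipped bit is at their intersection.

row 1, column 1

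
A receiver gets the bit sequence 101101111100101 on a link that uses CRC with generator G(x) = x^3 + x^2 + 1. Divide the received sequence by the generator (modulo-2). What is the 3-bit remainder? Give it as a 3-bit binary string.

010

Modulo-2 division of 101101111100101 by 1101:
  pos 0: 1011 XOR 1101 = 0110
  pos 1: 1100 XOR 1101 = 0001
  pos 4: 1111 XOR 1101 = 0010
  pos 6: 1011 XOR 1101 = 0110
  pos 7: 1100 XOR 1101 = 0001
  pos 10: 1010 XOR 1101 = 0111
  pos 11: 1111 XOR 1101 = 0010
Remainder = 010 (nonzero — an error is detected).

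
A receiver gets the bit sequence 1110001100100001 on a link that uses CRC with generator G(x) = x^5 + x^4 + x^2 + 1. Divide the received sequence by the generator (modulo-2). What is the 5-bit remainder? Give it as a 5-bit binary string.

01101

Modulo-2 division of 1110001100100001 by 110101:
  pos 0: 111000 XOR 110101 = 001101
  pos 2: 110111 XOR 110101 = 000010
  pos 6: 100010 XOR 110101 = 010111
  pos 7: 101110 XOR 110101 = 011011
  pos 8: 110110 XOR 110101 = 000011
Remainder = 01101 (nonzero — an error is detected).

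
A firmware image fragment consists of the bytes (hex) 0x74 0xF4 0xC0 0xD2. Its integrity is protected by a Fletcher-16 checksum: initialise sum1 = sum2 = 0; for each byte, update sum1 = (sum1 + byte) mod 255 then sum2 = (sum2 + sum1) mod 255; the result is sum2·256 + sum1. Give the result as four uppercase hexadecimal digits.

05FC

Running sums (mod 255):
  after byte 0 (0x74): sum1=116, sum2=116
  after byte 1 (0xF4): sum1=105, sum2=221
  after byte 2 (0xC0): sum1=42, sum2=8
  after byte 3 (0xD2): sum1=252, sum2=5
Checksum = sum2·256 + sum1 = 5·256 + 252 = 1532 = 0x05FC.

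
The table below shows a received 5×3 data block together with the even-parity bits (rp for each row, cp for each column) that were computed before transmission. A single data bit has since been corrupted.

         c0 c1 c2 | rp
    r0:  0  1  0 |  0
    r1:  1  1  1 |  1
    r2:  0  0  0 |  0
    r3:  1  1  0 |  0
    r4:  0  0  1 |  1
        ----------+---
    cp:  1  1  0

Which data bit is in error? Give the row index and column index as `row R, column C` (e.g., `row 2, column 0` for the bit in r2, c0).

Recompute each row's even parity and compare to rp:
  r0: data parity 1, sent rp 0 → mismatch
  r1: data parity 1, sent rp 1 → ok
  r2: data parity 0, sent rp 0 → ok
  r3: data parity 0, sent rp 0 → ok
  r4: data parity 1, sent rp 1 → ok
Recompute each column's even parity and compare to cp:
  c0: data parity 0, sent cp 1 → mismatch
  c1: data parity 1, sent cp 1 → ok
  c2: data parity 0, sent cp 0 → ok
Exactly one row (r0) and one column (c0) fail → the flipped bit is at their intersection.

row 0, column 0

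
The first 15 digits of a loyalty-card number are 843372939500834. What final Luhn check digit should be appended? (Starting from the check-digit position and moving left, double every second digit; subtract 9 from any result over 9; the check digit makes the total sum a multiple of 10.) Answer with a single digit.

9

Partial digits right→left: 4 3 8 0 0 5 9 3 9 2 7 3 3 4 8
Double every second digit counting from the check-digit position (so the 1st, 3rd, 5th, ... of the partial from the right).
  doubled (with −9 where >9): 8 7 0 9 9 5 6 7 → sum 51
  kept as-is: 3 0 5 3 2 3 4 → sum 20
Total = 51 + 20 = 71.
Check digit = (10 − (71 mod 10)) mod 10 = 9.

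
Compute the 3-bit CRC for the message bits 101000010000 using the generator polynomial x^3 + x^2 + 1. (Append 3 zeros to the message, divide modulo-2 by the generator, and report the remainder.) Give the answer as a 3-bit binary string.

Append 3 zeros: 101000010000000. Divide by 1101 (XOR where the leading bit is 1):
  pos 0: 1010 XOR 1101 = 0111
  pos 1: 1110 XOR 1101 = 0011
  pos 3: 1100 XOR 1101 = 0001
  pos 6: 1100 XOR 1101 = 0001
  pos 9: 1000 XOR 1101 = 0101
  pos 10: 1010 XOR 1101 = 0111
  pos 11: 1110 XOR 1101 = 0011
Remainder (last 3 bits) = 011. This is the CRC / FCS.

011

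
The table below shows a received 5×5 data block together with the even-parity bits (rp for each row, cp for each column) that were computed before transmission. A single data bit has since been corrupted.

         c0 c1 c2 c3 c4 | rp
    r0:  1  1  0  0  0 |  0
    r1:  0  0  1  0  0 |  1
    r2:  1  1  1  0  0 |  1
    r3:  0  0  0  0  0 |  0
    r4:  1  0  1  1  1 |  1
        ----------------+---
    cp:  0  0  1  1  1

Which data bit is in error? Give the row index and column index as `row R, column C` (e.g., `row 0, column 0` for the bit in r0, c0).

row 4, column 0

Recompute each row's even parity and compare to rp:
  r0: data parity 0, sent rp 0 → ok
  r1: data parity 1, sent rp 1 → ok
  r2: data parity 1, sent rp 1 → ok
  r3: data parity 0, sent rp 0 → ok
  r4: data parity 0, sent rp 1 → mismatch
Recompute each column's even parity and compare to cp:
  c0: data parity 1, sent cp 0 → mismatch
  c1: data parity 0, sent cp 0 → ok
  c2: data parity 1, sent cp 1 → ok
  c3: data parity 1, sent cp 1 → ok
  c4: data parity 1, sent cp 1 → ok
Exactly one row (r4) and one column (c0) fail → the flipped bit is at their intersection.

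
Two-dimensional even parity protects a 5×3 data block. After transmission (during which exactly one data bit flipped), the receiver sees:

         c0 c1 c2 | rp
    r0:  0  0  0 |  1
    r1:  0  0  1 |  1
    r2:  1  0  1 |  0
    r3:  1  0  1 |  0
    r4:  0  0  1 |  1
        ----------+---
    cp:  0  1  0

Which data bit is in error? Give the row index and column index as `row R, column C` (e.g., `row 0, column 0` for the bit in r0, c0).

Recompute each row's even parity and compare to rp:
  r0: data parity 0, sent rp 1 → mismatch
  r1: data parity 1, sent rp 1 → ok
  r2: data parity 0, sent rp 0 → ok
  r3: data parity 0, sent rp 0 → ok
  r4: data parity 1, sent rp 1 → ok
Recompute each column's even parity and compare to cp:
  c0: data parity 0, sent cp 0 → ok
  c1: data parity 0, sent cp 1 → mismatch
  c2: data parity 0, sent cp 0 → ok
Exactly one row (r0) and one column (c1) fail → the flipped bit is at their intersection.

row 0, column 1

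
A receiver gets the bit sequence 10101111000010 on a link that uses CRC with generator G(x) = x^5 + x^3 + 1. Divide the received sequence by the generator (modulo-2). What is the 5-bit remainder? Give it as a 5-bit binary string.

Modulo-2 division of 10101111000010 by 101001:
  pos 0: 101011 XOR 101001 = 000010
  pos 4: 101100 XOR 101001 = 000101
  pos 7: 101001 XOR 101001 = 000000
Remainder = 00000 (zero — the frame passes the CRC check).

00000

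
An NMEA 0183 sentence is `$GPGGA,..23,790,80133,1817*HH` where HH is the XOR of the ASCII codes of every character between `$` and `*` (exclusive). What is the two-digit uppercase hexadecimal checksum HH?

5F

XOR the ASCII codes of the payload characters:
  'G' = 0x47 → acc = 0x47
  'P' = 0x50 → acc = 0x17
  'G' = 0x47 → acc = 0x50
  'G' = 0x47 → acc = 0x17
  'A' = 0x41 → acc = 0x56
  ',' = 0x2C → acc = 0x7A
  '.' = 0x2E → acc = 0x54
  '.' = 0x2E → acc = 0x7A
  '2' = 0x32 → acc = 0x48
  '3' = 0x33 → acc = 0x7B
  ',' = 0x2C → acc = 0x57
  '7' = 0x37 → acc = 0x60
  '9' = 0x39 → acc = 0x59
  '0' = 0x30 → acc = 0x69
  ',' = 0x2C → acc = 0x45
  '8' = 0x38 → acc = 0x7D
  '0' = 0x30 → acc = 0x4D
  '1' = 0x31 → acc = 0x7C
  '3' = 0x33 → acc = 0x4F
  '3' = 0x33 → acc = 0x7C
  ',' = 0x2C → acc = 0x50
  '1' = 0x31 → acc = 0x61
  '8' = 0x38 → acc = 0x59
  '1' = 0x31 → acc = 0x68
  '7' = 0x37 → acc = 0x5F
Checksum = 0x5F.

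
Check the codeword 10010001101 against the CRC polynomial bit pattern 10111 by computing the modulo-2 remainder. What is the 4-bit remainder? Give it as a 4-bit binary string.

0100

Modulo-2 division of 10010001101 by 10111:
  pos 0: 10010 XOR 10111 = 00101
  pos 2: 10100 XOR 10111 = 00011
  pos 5: 11110 XOR 10111 = 01001
  pos 6: 10011 XOR 10111 = 00100
Remainder = 0100 (nonzero — an error is detected).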